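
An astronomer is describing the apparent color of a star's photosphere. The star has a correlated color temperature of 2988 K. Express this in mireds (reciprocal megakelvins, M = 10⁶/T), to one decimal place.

M = 10⁶ / 2988 = 334.672 → 334.7 mireds.

334.7 mireds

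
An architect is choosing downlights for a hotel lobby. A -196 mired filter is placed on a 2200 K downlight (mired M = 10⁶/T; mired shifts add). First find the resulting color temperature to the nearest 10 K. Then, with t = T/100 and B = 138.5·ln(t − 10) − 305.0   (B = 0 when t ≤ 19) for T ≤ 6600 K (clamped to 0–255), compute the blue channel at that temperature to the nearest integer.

160

M_in = 10⁶/2200 = 454.55; M_out = 454.55 + (-196) = 258.55.
T_out = 10⁶/258.55 = 3867.8 K → 3870 K; t = 38.7.
B = 138.5·ln(38.7 − 10) − 305.0 = 138.5·ln 28.7 − 305.0 = 138.5·3.3569 − 305.0 = 159.930.
Rounded: 160.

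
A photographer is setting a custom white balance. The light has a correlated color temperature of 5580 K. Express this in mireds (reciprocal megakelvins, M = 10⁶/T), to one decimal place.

M = 10⁶ / 5580 = 179.211 → 179.2 mireds.

179.2 mireds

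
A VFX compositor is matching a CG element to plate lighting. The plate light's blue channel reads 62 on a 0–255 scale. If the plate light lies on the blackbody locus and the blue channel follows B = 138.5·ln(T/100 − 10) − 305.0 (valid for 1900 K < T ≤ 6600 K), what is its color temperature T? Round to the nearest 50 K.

ln(t − 10) = (62 + 305.0) / 138.5 = 2.6498.
t − 10 = e^2.6498 = 14.151, so t = 24.151.
T = 100·t = 2415 K → 2400 K to the nearest 50 K.

2400 K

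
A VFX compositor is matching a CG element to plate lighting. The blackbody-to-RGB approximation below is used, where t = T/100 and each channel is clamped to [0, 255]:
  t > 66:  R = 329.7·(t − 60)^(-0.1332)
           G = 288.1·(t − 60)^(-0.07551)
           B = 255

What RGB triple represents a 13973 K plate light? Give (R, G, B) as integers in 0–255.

t = 13973/100 = 139.73; the t > 66 branch applies.
R = 329.7·(139.73 − 60)^(-0.1332) = 329.7·79.73^(-0.1332) = 329.7·0.55809 = 184.002.
G = 288.1·(139.73 − 60)^(-0.07551) = 288.1·79.73^(-0.07551) = 288.1·0.71847 = 206.991.
B = 255 by definition for t > 66.
Rounded: (184, 207, 255).

(184, 207, 255)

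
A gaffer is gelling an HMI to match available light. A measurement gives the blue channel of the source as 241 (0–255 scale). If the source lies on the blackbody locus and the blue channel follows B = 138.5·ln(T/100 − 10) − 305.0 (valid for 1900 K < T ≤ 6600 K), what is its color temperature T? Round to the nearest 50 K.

6150 K

ln(t − 10) = (241 + 305.0) / 138.5 = 3.9422.
t − 10 = e^3.9422 = 51.534, so t = 61.534.
T = 100·t = 6153 K → 6150 K to the nearest 50 K.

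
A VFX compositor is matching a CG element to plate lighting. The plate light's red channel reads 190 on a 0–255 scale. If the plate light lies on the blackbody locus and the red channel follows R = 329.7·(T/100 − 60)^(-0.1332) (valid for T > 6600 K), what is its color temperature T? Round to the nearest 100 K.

(t − 60)^(-0.1332) = 190/329.7 = 0.57628.
t − 60 = 0.57628^(1/-0.1332) = 0.57628^(-7.508) = 62.667, so t = 122.667.
T = 100·t = 12267 K → 12300 K to the nearest 100 K.

12300 K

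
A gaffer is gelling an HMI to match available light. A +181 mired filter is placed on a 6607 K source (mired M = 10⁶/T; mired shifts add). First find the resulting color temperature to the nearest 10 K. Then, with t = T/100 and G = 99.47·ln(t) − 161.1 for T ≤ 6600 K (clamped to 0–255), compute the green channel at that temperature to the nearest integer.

178

M_in = 10⁶/6607 = 151.35; M_out = 151.35 + (+181) = 332.35.
T_out = 10⁶/332.35 = 3008.8 K → 3010 K; t = 30.1.
G = 99.47·ln 30.1 − 161.1 = 99.47·3.4045 − 161.1 = 177.548.
Rounded: 178.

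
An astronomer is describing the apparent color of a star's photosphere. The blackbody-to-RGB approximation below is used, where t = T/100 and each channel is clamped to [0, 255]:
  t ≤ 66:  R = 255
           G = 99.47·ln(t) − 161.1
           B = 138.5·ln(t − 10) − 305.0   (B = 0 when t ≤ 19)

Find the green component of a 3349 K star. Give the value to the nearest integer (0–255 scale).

188

t = 3349/100 = 33.49; the t ≤ 66 branch applies.
G = 99.47·ln 33.49 − 161.1 = 99.47·3.5112 − 161.1 = 188.164.
Rounded: 188.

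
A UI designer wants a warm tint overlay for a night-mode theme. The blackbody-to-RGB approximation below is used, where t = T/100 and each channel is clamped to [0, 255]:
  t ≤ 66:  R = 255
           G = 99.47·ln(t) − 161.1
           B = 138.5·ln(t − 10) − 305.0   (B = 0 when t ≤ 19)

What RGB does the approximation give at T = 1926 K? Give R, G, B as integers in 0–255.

t = 1926/100 = 19.26; the t ≤ 66 branch applies.
R = 255 by definition for t ≤ 66.
G = 99.47·ln 19.26 − 161.1 = 99.47·2.9580 − 161.1 = 133.135.
B = 138.5·ln(19.26 − 10) − 305.0 = 138.5·ln 9.26 − 305.0 = 138.5·2.2257 − 305.0 = 3.260.
Rounded: (255, 133, 3).

R=255, G=133, B=3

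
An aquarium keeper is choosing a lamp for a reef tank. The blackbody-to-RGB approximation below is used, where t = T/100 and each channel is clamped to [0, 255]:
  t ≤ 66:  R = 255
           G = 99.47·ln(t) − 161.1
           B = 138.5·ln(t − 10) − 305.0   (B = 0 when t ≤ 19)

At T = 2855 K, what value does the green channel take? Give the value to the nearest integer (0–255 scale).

t = 2855/100 = 28.55; the t ≤ 66 branch applies.
G = 99.47·ln 28.55 − 161.1 = 99.47·3.3517 − 161.1 = 172.289.
Rounded: 172.

172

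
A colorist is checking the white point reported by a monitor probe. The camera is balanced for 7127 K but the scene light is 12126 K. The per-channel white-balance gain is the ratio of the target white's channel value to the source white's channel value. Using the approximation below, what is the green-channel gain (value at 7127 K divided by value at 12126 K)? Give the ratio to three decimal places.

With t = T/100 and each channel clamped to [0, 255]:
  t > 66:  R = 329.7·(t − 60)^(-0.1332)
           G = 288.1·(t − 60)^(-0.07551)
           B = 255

1.136

At 12126 K (t = 121.26):
  G = 288.1·(121.26 − 60)^(-0.07551) = 288.1·61.26^(-0.07551) = 288.1·0.73291 = 211.151.
At 7127 K (t = 71.27):
  G = 288.1·(71.27 − 60)^(-0.07551) = 288.1·11.27^(-0.07551) = 288.1·0.83285 = 239.945.
Gain = 239.945 / 211.151 = 1.1364 → 1.136.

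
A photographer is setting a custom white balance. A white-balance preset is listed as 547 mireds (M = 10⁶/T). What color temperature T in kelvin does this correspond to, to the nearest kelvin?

1828 K

T = 10⁶ / 547 = 1828.15 K → 1828 K.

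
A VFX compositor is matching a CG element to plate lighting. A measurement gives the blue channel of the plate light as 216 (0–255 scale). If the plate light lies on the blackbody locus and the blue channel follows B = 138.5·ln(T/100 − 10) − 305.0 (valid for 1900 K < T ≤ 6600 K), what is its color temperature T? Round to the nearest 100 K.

ln(t − 10) = (216 + 305.0) / 138.5 = 3.7617.
t − 10 = e^3.7617 = 43.023, so t = 53.023.
T = 100·t = 5302 K → 5300 K to the nearest 100 K.

5300 K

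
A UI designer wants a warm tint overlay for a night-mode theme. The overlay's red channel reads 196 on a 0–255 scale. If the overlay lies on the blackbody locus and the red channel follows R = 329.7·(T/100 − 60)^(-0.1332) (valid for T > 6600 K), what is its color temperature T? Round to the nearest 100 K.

11000 K

(t − 60)^(-0.1332) = 196/329.7 = 0.59448.
t − 60 = 0.59448^(1/-0.1332) = 0.59448^(-7.508) = 49.621, so t = 109.621.
T = 100·t = 10962 K → 11000 K to the nearest 100 K.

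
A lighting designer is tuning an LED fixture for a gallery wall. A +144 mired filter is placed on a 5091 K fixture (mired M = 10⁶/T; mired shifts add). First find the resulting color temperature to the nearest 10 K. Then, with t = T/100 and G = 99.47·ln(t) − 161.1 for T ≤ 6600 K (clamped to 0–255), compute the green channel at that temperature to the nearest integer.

M_in = 10⁶/5091 = 196.43; M_out = 196.43 + (+144) = 340.43.
T_out = 10⁶/340.43 = 2937.5 K → 2940 K; t = 29.4.
G = 99.47·ln 29.4 − 161.1 = 99.47·3.3810 − 161.1 = 175.208.
Rounded: 175.

175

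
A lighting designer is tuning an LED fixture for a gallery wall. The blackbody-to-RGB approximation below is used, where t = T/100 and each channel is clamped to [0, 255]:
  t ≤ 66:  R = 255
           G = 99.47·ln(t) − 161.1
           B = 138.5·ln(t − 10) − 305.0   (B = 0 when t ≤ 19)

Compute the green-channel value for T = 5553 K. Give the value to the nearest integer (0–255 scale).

238

t = 5553/100 = 55.53; the t ≤ 66 branch applies.
G = 99.47·ln 55.53 − 161.1 = 99.47·4.0169 − 161.1 = 238.463.
Rounded: 238.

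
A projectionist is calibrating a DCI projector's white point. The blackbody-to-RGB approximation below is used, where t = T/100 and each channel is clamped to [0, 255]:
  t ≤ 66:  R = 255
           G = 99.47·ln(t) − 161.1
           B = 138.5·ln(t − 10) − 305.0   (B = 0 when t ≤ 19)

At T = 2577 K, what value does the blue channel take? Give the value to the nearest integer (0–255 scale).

77

t = 2577/100 = 25.77; the t ≤ 66 branch applies.
B = 138.5·ln(25.77 − 10) − 305.0 = 138.5·ln 15.77 − 305.0 = 138.5·2.7581 − 305.0 = 76.998.
Rounded: 77.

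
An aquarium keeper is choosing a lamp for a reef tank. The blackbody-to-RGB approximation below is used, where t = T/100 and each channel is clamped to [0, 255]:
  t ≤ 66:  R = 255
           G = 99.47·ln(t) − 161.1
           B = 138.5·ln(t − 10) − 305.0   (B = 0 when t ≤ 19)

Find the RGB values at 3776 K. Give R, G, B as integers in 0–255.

R=255, G=200, B=155

t = 3776/100 = 37.76; the t ≤ 66 branch applies.
R = 255 by definition for t ≤ 66.
G = 99.47·ln 37.76 − 161.1 = 99.47·3.6313 − 161.1 = 200.100.
B = 138.5·ln(37.76 − 10) − 305.0 = 138.5·ln 27.76 − 305.0 = 138.5·3.3236 − 305.0 = 155.318.
Rounded: (255, 200, 155).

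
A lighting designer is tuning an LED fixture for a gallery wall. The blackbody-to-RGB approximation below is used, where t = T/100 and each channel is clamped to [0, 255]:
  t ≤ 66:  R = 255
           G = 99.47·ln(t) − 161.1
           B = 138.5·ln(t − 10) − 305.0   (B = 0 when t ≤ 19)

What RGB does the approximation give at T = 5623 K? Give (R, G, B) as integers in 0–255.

t = 5623/100 = 56.23; the t ≤ 66 branch applies.
R = 255 by definition for t ≤ 66.
G = 99.47·ln 56.23 − 161.1 = 99.47·4.0295 − 161.1 = 239.709.
B = 138.5·ln(56.23 − 10) − 305.0 = 138.5·ln 46.23 − 305.0 = 138.5·3.8336 − 305.0 = 225.958.
Rounded: (255, 240, 226).

(255, 240, 226)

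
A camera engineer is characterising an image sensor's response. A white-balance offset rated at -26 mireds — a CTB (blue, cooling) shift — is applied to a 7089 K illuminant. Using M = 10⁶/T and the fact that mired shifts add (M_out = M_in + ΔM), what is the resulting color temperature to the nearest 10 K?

8690 K

M_in = 10⁶/7089 = 141.06 mireds.
M_out = 141.06 + (-26) = 115.06 mireds.
T_out = 10⁶/115.06 = 8690.8 K → 8690 K.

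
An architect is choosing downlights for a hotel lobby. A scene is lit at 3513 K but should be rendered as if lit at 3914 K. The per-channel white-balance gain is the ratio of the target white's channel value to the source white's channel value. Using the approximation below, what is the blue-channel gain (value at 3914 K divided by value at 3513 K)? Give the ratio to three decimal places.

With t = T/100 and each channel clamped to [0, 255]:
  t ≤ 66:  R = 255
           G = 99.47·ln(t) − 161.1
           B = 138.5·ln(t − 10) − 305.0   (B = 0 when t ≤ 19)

At 3513 K (t = 35.13):
  B = 138.5·ln(35.13 − 10) − 305.0 = 138.5·ln 25.13 − 305.0 = 138.5·3.2241 − 305.0 = 141.533.
At 3914 K (t = 39.14):
  B = 138.5·ln(39.14 − 10) − 305.0 = 138.5·ln 29.14 − 305.0 = 138.5·3.3721 − 305.0 = 162.037.
Gain = 162.037 / 141.533 = 1.1449 → 1.145.

1.145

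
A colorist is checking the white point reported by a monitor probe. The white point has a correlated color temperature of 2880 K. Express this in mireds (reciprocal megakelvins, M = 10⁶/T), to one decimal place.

M = 10⁶ / 2880 = 347.222 → 347.2 mireds.

347.2 mireds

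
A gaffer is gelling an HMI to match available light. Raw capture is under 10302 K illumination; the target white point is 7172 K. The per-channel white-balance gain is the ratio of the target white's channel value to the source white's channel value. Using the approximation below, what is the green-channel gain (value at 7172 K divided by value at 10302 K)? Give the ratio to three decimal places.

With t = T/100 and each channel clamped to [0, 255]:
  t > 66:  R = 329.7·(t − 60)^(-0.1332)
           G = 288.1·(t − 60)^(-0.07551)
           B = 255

At 10302 K (t = 103.02):
  G = 288.1·(103.02 − 60)^(-0.07551) = 288.1·43.02^(-0.07551) = 288.1·0.75273 = 216.863.
At 7172 K (t = 71.72):
  G = 288.1·(71.72 − 60)^(-0.07551) = 288.1·11.72^(-0.07551) = 288.1·0.83040 = 239.237.
Gain = 239.237 / 216.863 = 1.1032 → 1.103.

1.103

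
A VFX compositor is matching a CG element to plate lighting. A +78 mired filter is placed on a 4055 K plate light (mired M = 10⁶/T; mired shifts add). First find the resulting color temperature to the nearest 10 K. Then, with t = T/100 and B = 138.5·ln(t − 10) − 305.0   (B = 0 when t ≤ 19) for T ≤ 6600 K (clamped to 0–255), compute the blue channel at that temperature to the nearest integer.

115

M_in = 10⁶/4055 = 246.61; M_out = 246.61 + (+78) = 324.61.
T_out = 10⁶/324.61 = 3080.6 K → 3080 K; t = 30.8.
B = 138.5·ln(30.8 − 10) − 305.0 = 138.5·ln 20.8 − 305.0 = 138.5·3.0350 − 305.0 = 115.341.
Rounded: 115.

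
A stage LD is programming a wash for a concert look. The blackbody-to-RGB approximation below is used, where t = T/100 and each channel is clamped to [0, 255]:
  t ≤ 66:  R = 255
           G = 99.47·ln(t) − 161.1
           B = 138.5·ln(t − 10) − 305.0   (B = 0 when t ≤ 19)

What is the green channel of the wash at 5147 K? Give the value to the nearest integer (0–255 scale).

231

t = 5147/100 = 51.47; the t ≤ 66 branch applies.
G = 99.47·ln 51.47 − 161.1 = 99.47·3.9410 − 161.1 = 230.911.
Rounded: 231.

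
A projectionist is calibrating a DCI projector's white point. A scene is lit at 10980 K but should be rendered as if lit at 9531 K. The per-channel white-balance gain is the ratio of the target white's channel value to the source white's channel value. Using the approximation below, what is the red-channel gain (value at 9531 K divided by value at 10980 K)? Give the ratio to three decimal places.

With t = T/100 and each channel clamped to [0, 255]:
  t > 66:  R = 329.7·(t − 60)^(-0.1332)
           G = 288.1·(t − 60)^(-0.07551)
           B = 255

1.047

At 10980 K (t = 109.8):
  R = 329.7·(109.8 − 60)^(-0.1332) = 329.7·49.8^(-0.1332) = 329.7·0.59420 = 195.906.
At 9531 K (t = 95.31):
  R = 329.7·(95.31 − 60)^(-0.1332) = 329.7·35.31^(-0.1332) = 329.7·0.62204 = 205.087.
Gain = 205.087 / 195.906 = 1.0469 → 1.047.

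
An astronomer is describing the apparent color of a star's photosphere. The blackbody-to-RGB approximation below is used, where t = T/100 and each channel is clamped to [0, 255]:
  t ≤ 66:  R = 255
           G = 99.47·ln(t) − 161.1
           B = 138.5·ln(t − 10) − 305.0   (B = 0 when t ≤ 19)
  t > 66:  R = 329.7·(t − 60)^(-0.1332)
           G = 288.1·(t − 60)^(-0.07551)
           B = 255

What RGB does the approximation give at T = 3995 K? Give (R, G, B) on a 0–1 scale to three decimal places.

t = 3995/100 = 39.95; the t ≤ 66 branch applies.
R = 255 by definition for t ≤ 66.
G = 99.47·ln 39.95 − 161.1 = 99.47·3.6876 − 161.1 = 205.708.
B = 138.5·ln(39.95 − 10) − 305.0 = 138.5·ln 29.95 − 305.0 = 138.5·3.3995 − 305.0 = 165.835.
Dividing each by 255: (1.0000, 0.8067, 0.6503) → (1.000, 0.807, 0.650).

(1.000, 0.807, 0.650)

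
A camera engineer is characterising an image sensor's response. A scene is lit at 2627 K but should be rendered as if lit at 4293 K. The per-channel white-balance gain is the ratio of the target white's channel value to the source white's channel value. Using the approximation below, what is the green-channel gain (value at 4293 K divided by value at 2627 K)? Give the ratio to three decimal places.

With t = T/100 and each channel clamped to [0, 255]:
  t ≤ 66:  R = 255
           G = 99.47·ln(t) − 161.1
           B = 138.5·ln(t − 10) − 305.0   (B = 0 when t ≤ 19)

1.298

At 2627 K (t = 26.27):
  G = 99.47·ln 26.27 − 161.1 = 99.47·3.2684 − 161.1 = 164.010.
At 4293 K (t = 42.93):
  G = 99.47·ln 42.93 − 161.1 = 99.47·3.7596 − 161.1 = 212.865.
Gain = 212.865 / 164.010 = 1.2979 → 1.298.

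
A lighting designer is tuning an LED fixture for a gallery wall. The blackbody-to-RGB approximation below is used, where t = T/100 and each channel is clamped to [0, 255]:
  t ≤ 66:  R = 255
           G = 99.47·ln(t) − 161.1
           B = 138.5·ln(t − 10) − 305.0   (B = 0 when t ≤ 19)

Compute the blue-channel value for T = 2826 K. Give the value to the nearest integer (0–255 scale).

97

t = 2826/100 = 28.26; the t ≤ 66 branch applies.
B = 138.5·ln(28.26 − 10) − 305.0 = 138.5·ln 18.26 − 305.0 = 138.5·2.9047 − 305.0 = 97.303.
Rounded: 97.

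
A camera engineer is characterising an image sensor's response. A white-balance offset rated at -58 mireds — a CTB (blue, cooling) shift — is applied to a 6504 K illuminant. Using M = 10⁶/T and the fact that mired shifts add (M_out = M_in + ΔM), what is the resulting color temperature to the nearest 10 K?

10440 K

M_in = 10⁶/6504 = 153.75 mireds.
M_out = 153.75 + (-58) = 95.75 mireds.
T_out = 10⁶/95.75 = 10443.7 K → 10440 K.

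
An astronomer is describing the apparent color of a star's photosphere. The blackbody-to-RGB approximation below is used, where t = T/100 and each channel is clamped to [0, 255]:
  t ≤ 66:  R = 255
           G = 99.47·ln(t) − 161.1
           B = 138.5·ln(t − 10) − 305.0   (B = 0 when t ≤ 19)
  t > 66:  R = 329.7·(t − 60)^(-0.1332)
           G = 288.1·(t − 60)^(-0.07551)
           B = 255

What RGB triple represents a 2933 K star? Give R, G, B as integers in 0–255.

R=255, G=175, B=105

t = 2933/100 = 29.33; the t ≤ 66 branch applies.
R = 255 by definition for t ≤ 66.
G = 99.47·ln 29.33 − 161.1 = 99.47·3.3786 − 161.1 = 174.970.
B = 138.5·ln(29.33 − 10) − 305.0 = 138.5·ln 19.33 − 305.0 = 138.5·2.9617 − 305.0 = 105.190.
Rounded: (255, 175, 105).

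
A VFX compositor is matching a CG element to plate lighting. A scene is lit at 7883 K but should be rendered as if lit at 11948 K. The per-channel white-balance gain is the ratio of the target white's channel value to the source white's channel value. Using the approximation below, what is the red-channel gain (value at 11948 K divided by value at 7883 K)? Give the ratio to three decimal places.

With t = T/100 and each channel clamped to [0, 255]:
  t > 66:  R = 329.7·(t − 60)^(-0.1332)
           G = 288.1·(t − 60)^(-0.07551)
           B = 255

At 7883 K (t = 78.83):
  R = 329.7·(78.83 − 60)^(-0.1332) = 329.7·18.83^(-0.1332) = 329.7·0.67638 = 223.002.
At 11948 K (t = 119.48):
  R = 329.7·(119.48 − 60)^(-0.1332) = 329.7·59.48^(-0.1332) = 329.7·0.58030 = 191.325.
Gain = 191.325 / 223.002 = 0.8580 → 0.858.

0.858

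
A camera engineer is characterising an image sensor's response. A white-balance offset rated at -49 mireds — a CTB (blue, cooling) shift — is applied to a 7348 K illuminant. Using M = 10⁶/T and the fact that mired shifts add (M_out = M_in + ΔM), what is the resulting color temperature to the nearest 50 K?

11500 K

M_in = 10⁶/7348 = 136.09 mireds.
M_out = 136.09 + (-49) = 87.09 mireds.
T_out = 10⁶/87.09 = 11482.2 K → 11500 K.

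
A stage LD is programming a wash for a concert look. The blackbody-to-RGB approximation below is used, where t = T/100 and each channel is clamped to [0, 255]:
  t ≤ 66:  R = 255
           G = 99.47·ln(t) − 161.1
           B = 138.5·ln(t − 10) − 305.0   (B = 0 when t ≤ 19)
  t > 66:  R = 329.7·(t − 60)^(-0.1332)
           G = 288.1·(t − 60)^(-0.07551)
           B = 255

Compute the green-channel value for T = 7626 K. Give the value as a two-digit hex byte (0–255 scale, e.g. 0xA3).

0xE9

t = 7626/100 = 76.26; the t > 66 branch applies.
G = 288.1·(76.26 − 60)^(-0.07551) = 288.1·16.26^(-0.07551) = 288.1·0.81012 = 233.395.
Rounded: 233; in hex, 0xE9.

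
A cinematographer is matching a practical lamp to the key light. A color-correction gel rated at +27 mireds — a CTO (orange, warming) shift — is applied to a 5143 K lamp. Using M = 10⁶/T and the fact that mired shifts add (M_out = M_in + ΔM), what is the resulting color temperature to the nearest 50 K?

4500 K

M_in = 10⁶/5143 = 194.44 mireds.
M_out = 194.44 + (+27) = 221.44 mireds.
T_out = 10⁶/221.44 = 4515.9 K → 4500 K.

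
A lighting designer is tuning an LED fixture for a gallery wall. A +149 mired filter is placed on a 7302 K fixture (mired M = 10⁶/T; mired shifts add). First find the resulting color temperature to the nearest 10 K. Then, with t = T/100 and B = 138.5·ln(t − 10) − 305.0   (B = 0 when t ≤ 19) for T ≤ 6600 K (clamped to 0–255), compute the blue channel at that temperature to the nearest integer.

141

M_in = 10⁶/7302 = 136.95; M_out = 136.95 + (+149) = 285.95.
T_out = 10⁶/285.95 = 3497.1 K → 3500 K; t = 35.
B = 138.5·ln(35 − 10) − 305.0 = 138.5·ln 25 − 305.0 = 138.5·3.2189 − 305.0 = 140.814.
Rounded: 141.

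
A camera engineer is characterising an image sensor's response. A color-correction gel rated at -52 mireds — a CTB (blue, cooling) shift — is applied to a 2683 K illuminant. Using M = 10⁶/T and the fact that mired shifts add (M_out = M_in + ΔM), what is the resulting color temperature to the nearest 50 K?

3100 K

M_in = 10⁶/2683 = 372.72 mireds.
M_out = 372.72 + (-52) = 320.72 mireds.
T_out = 10⁶/320.72 = 3118.0 K → 3100 K.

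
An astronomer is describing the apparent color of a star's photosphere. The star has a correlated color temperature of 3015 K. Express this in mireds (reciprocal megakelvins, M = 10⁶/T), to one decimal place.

M = 10⁶ / 3015 = 331.675 → 331.7 mireds.

331.7 mireds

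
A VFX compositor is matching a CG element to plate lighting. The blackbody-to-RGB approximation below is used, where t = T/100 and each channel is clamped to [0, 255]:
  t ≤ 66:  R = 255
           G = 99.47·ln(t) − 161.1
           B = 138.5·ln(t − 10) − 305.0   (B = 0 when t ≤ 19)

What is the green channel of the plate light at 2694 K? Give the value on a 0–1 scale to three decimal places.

t = 2694/100 = 26.94; the t ≤ 66 branch applies.
G = 99.47·ln 26.94 − 161.1 = 99.47·3.2936 − 161.1 = 166.516.
On a 0–1 scale: 166.516/255 = 0.6530 → 0.653.

0.653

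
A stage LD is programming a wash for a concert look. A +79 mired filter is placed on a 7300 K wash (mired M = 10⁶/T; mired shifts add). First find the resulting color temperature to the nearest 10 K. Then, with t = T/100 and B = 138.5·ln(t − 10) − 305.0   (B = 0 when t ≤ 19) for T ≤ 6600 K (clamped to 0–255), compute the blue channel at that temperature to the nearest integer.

192

M_in = 10⁶/7300 = 136.99; M_out = 136.99 + (+79) = 215.99.
T_out = 10⁶/215.99 = 4629.9 K → 4630 K; t = 46.3.
B = 138.5·ln(46.3 − 10) − 305.0 = 138.5·ln 36.3 − 305.0 = 138.5·3.5918 − 305.0 = 192.467.
Rounded: 192.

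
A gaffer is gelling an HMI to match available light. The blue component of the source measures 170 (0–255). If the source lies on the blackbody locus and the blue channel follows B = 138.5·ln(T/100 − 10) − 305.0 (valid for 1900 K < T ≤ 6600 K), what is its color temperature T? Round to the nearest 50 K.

4100 K

ln(t − 10) = (170 + 305.0) / 138.5 = 3.4296.
t − 10 = e^3.4296 = 30.864, so t = 40.864.
T = 100·t = 4086 K → 4100 K to the nearest 50 K.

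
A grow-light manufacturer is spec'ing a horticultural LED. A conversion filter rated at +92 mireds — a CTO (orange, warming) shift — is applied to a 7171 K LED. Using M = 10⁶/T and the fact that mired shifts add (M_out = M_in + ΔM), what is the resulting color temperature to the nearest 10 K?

4320 K

M_in = 10⁶/7171 = 139.45 mireds.
M_out = 139.45 + (+92) = 231.45 mireds.
T_out = 10⁶/231.45 = 4320.6 K → 4320 K.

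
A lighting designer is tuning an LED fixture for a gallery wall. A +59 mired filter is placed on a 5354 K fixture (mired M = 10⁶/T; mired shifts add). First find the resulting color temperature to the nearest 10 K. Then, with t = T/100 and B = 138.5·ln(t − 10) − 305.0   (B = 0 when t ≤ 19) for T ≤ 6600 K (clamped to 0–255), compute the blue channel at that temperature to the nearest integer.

M_in = 10⁶/5354 = 186.78; M_out = 186.78 + (+59) = 245.78.
T_out = 10⁶/245.78 = 4068.7 K → 4070 K; t = 40.7.
B = 138.5·ln(40.7 − 10) − 305.0 = 138.5·ln 30.7 − 305.0 = 138.5·3.4243 − 305.0 = 169.260.
Rounded: 169.

169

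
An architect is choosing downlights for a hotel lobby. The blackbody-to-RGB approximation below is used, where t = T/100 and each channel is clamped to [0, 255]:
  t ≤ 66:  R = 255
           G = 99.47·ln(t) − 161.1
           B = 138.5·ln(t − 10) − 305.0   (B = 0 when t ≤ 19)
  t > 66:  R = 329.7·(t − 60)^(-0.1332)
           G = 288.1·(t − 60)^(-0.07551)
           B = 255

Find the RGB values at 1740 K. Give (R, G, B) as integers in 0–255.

t = 1740/100 = 17.4; the t ≤ 66 branch applies.
R = 255 by definition for t ≤ 66.
G = 99.47·ln 17.4 − 161.1 = 99.47·2.8565 − 161.1 = 123.033.
t = 17.4 ≤ 19, so B = 0.
Rounded: (255, 123, 0).

(255, 123, 0)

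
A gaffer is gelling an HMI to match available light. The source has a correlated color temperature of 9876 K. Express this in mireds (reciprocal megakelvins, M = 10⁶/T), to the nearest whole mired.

101 mireds

M = 10⁶ / 9876 = 101.256 → 101 mireds.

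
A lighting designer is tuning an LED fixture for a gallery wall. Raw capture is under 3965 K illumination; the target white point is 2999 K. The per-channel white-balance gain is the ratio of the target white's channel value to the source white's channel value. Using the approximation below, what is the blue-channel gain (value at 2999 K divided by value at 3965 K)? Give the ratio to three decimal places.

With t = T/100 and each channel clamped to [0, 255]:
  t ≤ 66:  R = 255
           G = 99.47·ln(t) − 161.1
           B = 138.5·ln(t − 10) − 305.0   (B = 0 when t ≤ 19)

At 3965 K (t = 39.65):
  B = 138.5·ln(39.65 − 10) − 305.0 = 138.5·ln 29.65 − 305.0 = 138.5·3.3895 − 305.0 = 164.441.
At 2999 K (t = 29.99):
  B = 138.5·ln(29.99 − 10) − 305.0 = 138.5·ln 19.99 − 305.0 = 138.5·2.9952 − 305.0 = 109.840.
Gain = 109.840 / 164.441 = 0.6680 → 0.668.

0.668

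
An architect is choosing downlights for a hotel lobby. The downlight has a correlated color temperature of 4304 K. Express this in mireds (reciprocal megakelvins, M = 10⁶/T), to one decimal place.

232.3 mireds

M = 10⁶ / 4304 = 232.342 → 232.3 mireds.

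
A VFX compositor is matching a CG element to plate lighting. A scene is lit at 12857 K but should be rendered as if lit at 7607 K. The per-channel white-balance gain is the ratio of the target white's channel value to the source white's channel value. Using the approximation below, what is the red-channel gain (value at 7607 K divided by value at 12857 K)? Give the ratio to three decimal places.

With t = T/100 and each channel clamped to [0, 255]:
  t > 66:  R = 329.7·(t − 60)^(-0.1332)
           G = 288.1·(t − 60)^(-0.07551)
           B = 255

At 12857 K (t = 128.57):
  R = 329.7·(128.57 − 60)^(-0.1332) = 329.7·68.57^(-0.1332) = 329.7·0.56941 = 187.735.
At 7607 K (t = 76.07):
  R = 329.7·(76.07 − 60)^(-0.1332) = 329.7·16.07^(-0.1332) = 329.7·0.69081 = 227.760.
Gain = 227.760 / 187.735 = 1.2132 → 1.213.

1.213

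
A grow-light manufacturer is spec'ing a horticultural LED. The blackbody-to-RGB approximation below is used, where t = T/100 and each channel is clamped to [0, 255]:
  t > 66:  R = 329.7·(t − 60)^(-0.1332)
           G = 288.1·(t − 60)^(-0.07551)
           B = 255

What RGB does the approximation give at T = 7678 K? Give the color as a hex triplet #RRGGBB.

#E2E9FF

t = 7678/100 = 76.78; the t > 66 branch applies.
R = 329.7·(76.78 − 60)^(-0.1332) = 329.7·16.78^(-0.1332) = 329.7·0.68684 = 226.452.
G = 288.1·(76.78 − 60)^(-0.07551) = 288.1·16.78^(-0.07551) = 288.1·0.80819 = 232.841.
B = 255 by definition for t > 66.
Rounded: (226, 233, 255).
In hex: #E2E9FF.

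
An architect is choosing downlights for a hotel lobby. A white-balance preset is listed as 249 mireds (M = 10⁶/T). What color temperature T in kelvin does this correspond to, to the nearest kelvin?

T = 10⁶ / 249 = 4016.06 K → 4016 K.

4016 K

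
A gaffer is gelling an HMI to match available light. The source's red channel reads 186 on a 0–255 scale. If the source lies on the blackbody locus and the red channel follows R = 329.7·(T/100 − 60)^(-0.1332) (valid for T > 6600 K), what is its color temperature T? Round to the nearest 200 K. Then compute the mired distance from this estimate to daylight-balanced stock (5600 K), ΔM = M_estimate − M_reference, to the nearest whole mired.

(t − 60)^(-0.1332) = 186/329.7 = 0.56415.
t − 60 = 0.56415^(1/-0.1332) = 0.56415^(-7.508) = 73.521, so t = 133.521.
T = 100·t = 13352 K → 13400 K to the nearest 200 K.
M_estimate = 10⁶/13400 = 74.63; M_reference = 10⁶/5600 = 178.57.
ΔM = 74.63 − 178.57 = -103.94 → -104 mireds.

-104 mireds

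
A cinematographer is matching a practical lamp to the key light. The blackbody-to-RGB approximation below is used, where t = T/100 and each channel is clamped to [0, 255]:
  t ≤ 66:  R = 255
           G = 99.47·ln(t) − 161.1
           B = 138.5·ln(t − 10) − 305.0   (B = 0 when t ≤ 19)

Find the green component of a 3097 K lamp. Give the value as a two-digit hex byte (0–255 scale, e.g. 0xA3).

0xB4

t = 3097/100 = 30.97; the t ≤ 66 branch applies.
G = 99.47·ln 30.97 − 161.1 = 99.47·3.4330 − 161.1 = 180.382.
Rounded: 180; in hex, 0xB4.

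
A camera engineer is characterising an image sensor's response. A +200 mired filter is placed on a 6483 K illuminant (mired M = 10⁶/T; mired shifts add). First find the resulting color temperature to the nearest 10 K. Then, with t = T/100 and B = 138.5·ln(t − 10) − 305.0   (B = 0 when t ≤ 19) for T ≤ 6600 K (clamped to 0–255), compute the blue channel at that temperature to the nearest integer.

97

M_in = 10⁶/6483 = 154.25; M_out = 154.25 + (+200) = 354.25.
T_out = 10⁶/354.25 = 2822.9 K → 2820 K; t = 28.2.
B = 138.5·ln(28.2 − 10) − 305.0 = 138.5·ln 18.2 − 305.0 = 138.5·2.9014 − 305.0 = 96.847.
Rounded: 97.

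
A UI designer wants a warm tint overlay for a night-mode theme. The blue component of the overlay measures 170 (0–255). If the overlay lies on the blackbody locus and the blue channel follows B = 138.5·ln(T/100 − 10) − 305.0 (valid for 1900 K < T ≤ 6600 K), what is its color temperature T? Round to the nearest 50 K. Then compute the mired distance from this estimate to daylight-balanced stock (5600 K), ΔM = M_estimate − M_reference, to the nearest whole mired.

+65 mireds

ln(t − 10) = (170 + 305.0) / 138.5 = 3.4296.
t − 10 = e^3.4296 = 30.864, so t = 40.864.
T = 100·t = 4086 K → 4100 K to the nearest 50 K.
M_estimate = 10⁶/4100 = 243.90; M_reference = 10⁶/5600 = 178.57.
ΔM = 243.90 − 178.57 = 65.33 → +65 mireds.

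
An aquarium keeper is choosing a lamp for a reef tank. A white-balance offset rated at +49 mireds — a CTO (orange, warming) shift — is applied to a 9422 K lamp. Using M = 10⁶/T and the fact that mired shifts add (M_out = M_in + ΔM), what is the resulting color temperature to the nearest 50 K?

M_in = 10⁶/9422 = 106.13 mireds.
M_out = 106.13 + (+49) = 155.13 mireds.
T_out = 10⁶/155.13 = 6446.0 K → 6450 K.

6450 K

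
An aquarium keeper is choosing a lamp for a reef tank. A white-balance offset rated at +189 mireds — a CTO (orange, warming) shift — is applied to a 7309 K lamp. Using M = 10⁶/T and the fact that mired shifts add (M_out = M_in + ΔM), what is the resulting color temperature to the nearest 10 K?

3070 K

M_in = 10⁶/7309 = 136.82 mireds.
M_out = 136.82 + (+189) = 325.82 mireds.
T_out = 10⁶/325.82 = 3069.2 K → 3070 K.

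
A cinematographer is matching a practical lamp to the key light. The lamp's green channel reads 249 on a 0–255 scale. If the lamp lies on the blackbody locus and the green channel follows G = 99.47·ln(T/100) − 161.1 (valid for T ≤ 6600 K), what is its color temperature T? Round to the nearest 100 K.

ln t = (249 + 161.1) / 99.47 = 4.1229.
t = e^4.1229 = 61.735.
T = 100·t = 6174 K → 6200 K to the nearest 100 K.

6200 K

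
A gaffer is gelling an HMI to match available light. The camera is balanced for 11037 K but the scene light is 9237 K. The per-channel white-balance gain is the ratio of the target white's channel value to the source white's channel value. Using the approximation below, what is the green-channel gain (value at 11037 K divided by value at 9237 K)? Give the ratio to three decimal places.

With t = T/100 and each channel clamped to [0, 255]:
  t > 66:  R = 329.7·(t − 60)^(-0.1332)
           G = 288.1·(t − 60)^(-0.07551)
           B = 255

0.967

At 9237 K (t = 92.37):
  G = 288.1·(92.37 − 60)^(-0.07551) = 288.1·32.37^(-0.07551) = 288.1·0.76908 = 221.571.
At 11037 K (t = 110.37):
  G = 288.1·(110.37 − 60)^(-0.07551) = 288.1·50.37^(-0.07551) = 288.1·0.74382 = 214.295.
Gain = 214.295 / 221.571 = 0.9672 → 0.967.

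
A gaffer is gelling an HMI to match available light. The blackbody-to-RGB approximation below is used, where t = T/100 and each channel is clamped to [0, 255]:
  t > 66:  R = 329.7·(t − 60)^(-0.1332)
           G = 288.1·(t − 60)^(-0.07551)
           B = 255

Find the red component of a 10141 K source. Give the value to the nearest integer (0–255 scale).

t = 10141/100 = 101.41; the t > 66 branch applies.
R = 329.7·(101.41 − 60)^(-0.1332) = 329.7·41.41^(-0.1332) = 329.7·0.60898 = 200.780.
Rounded: 201.

201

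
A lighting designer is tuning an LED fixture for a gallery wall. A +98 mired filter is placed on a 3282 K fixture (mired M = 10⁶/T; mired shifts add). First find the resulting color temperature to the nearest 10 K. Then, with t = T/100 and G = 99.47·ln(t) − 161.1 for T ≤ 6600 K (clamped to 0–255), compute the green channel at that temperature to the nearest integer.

158

M_in = 10⁶/3282 = 304.69; M_out = 304.69 + (+98) = 402.69.
T_out = 10⁶/402.69 = 2483.3 K → 2480 K; t = 24.8.
G = 99.47·ln 24.8 − 161.1 = 99.47·3.2108 − 161.1 = 158.283.
Rounded: 158.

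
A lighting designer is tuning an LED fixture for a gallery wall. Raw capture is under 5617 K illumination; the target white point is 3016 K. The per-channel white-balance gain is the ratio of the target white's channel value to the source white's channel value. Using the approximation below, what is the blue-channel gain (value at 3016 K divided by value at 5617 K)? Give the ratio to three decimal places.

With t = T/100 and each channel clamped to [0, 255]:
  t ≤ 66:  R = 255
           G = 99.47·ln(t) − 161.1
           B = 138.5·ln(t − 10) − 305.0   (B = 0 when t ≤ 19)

At 5617 K (t = 56.17):
  B = 138.5·ln(56.17 − 10) − 305.0 = 138.5·ln 46.17 − 305.0 = 138.5·3.8323 − 305.0 = 225.778.
At 3016 K (t = 30.16):
  B = 138.5·ln(30.16 − 10) − 305.0 = 138.5·ln 20.16 − 305.0 = 138.5·3.0037 − 305.0 = 111.013.
Gain = 111.013 / 225.778 = 0.4917 → 0.492.

0.492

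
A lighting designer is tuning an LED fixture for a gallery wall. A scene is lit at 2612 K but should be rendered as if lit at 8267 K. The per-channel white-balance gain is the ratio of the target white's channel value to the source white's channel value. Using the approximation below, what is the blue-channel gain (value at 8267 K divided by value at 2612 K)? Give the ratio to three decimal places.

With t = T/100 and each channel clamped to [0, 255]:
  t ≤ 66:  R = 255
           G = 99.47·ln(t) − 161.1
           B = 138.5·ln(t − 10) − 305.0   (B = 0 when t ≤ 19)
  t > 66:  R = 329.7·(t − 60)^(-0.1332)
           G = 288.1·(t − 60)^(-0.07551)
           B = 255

At 2612 K (t = 26.12):
  B = 138.5·ln(26.12 − 10) − 305.0 = 138.5·ln 16.12 − 305.0 = 138.5·2.7801 − 305.0 = 80.038.
At 8267 K (t = 82.67):
  B = 255 by definition for t > 66.
Gain = 255.000 / 80.038 = 3.1860 → 3.186.

3.186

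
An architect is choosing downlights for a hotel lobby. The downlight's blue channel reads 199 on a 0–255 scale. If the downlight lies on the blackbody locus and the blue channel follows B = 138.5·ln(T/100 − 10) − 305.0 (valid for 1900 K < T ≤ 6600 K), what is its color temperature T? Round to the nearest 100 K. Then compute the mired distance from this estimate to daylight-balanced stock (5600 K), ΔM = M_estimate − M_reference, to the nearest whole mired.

+30 mireds

ln(t − 10) = (199 + 305.0) / 138.5 = 3.6390.
t − 10 = e^3.6390 = 38.053, so t = 48.053.
T = 100·t = 4805 K → 4800 K to the nearest 100 K.
M_estimate = 10⁶/4800 = 208.33; M_reference = 10⁶/5600 = 178.57.
ΔM = 208.33 − 178.57 = 29.76 → +30 mireds.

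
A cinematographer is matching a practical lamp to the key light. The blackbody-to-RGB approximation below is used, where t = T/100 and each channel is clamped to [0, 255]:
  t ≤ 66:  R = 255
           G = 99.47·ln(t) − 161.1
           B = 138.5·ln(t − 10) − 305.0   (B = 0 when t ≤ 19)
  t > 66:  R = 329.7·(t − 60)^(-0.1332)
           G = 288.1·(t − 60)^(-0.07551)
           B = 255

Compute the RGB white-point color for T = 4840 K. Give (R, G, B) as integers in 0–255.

t = 4840/100 = 48.4; the t ≤ 66 branch applies.
R = 255 by definition for t ≤ 66.
G = 99.47·ln 48.4 − 161.1 = 99.47·3.8795 − 161.1 = 224.794.
B = 138.5·ln(48.4 − 10) − 305.0 = 138.5·ln 38.4 − 305.0 = 138.5·3.6481 − 305.0 = 200.256.
Rounded: (255, 225, 200).

(255, 225, 200)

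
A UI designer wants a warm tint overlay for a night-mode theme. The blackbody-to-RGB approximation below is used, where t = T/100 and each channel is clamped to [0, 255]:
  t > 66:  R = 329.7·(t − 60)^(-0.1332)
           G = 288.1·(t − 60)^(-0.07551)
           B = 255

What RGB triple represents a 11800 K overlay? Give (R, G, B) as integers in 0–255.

t = 11800/100 = 118; the t > 66 branch applies.
R = 329.7·(118 − 60)^(-0.1332) = 329.7·58^(-0.1332) = 329.7·0.58225 = 191.969.
G = 288.1·(118 − 60)^(-0.07551) = 288.1·58^(-0.07551) = 288.1·0.73594 = 212.025.
B = 255 by definition for t > 66.
Rounded: (192, 212, 255).

(192, 212, 255)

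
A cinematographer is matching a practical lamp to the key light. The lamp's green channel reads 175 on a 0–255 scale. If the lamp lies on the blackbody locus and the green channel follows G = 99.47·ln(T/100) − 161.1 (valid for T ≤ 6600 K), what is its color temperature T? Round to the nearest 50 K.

ln t = (175 + 161.1) / 99.47 = 3.3789.
t = e^3.3789 = 29.339.
T = 100·t = 2934 K → 2950 K to the nearest 50 K.

2950 K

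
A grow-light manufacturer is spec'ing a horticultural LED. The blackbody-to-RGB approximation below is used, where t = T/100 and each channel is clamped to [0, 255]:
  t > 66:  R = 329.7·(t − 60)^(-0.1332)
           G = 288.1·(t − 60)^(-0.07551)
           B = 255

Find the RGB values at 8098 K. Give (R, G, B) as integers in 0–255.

(220, 229, 255)

t = 8098/100 = 80.98; the t > 66 branch applies.
R = 329.7·(80.98 − 60)^(-0.1332) = 329.7·20.98^(-0.1332) = 329.7·0.66671 = 219.814.
G = 288.1·(80.98 − 60)^(-0.07551) = 288.1·20.98^(-0.07551) = 288.1·0.79468 = 228.946.
B = 255 by definition for t > 66.
Rounded: (220, 229, 255).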